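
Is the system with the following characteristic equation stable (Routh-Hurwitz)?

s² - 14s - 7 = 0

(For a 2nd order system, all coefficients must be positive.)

Coefficients: 1, -14, -7. b=-14, c=-7 not positive, so system is unstable.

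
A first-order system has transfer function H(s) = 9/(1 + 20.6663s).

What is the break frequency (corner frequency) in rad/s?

Corner frequency = 1/τ = 1/20.6663 = 0.048 rad/s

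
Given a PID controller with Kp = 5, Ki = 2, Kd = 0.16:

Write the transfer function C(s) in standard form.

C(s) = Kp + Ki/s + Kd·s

Substituting values: C(s) = 5 + 2/s + 0.16s = (0.16s² + 5s + 2)/s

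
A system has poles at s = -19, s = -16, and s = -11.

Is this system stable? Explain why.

All poles are in the left half-plane. System is stable.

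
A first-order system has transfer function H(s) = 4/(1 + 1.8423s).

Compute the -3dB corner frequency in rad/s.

Corner frequency = 1/τ = 1/1.8423 = 0.543 rad/s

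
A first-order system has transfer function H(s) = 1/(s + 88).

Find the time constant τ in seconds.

For H(s) = 1/(s + 1/τ), the pole is at -1/τ = -88, so τ = 1/88 = 0.0114 s.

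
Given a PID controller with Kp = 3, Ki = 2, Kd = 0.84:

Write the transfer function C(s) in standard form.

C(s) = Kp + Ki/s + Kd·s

Substituting values: C(s) = 3 + 2/s + 0.84s = (0.84s² + 3s + 2)/s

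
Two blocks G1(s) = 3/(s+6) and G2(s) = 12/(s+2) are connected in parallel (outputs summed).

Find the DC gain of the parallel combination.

Parallel: G_eq = G1 + G2. DC gain = G1(0) + G2(0) = 3/6 + 12/2 = 0.5 + 6 = 6.5.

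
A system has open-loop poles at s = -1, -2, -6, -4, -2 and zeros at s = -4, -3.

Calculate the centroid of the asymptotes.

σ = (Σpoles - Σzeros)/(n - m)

σ = (Σpoles - Σzeros)/(n - m) = (-15 - (-7))/(5 - 2) = -8/3 = -2.67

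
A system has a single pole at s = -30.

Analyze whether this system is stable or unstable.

Pole at s = -30 is in the left half-plane. Stable.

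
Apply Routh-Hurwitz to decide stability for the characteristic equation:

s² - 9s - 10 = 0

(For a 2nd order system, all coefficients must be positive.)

Coefficients: 1, -9, -10. b=-9, c=-10 not positive, so system is unstable.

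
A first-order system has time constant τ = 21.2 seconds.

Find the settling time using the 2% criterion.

For first-order system, 2% settling time ≈ 4τ = 4 × 21.2 = 84.8 s.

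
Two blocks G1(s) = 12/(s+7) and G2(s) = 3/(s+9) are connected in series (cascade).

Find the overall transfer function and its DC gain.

Series: multiply transfer functions. G_eq = 12/(s+7) × 3/(s+9) = 36/((s+7)(s+9)). DC gain = 36/(7×9) = 0.5714.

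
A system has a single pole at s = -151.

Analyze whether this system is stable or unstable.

Pole at s = -151 is in the left half-plane. Stable.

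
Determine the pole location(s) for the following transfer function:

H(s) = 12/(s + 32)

Pole is where denominator = 0: s + 32 = 0, so s = -32.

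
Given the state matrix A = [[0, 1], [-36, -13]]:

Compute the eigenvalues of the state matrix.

det(A - λI) = λ² - (-13)λ + 36 = (λ - (-9))(λ - (-4)). Eigenvalues: -9, -4.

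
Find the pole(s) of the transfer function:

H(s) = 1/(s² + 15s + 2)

Discriminant = 15² - 4×1×2 = 225 - 8 = 217 > 0, so two distinct real poles. Using quadratic formula: s = (-15 ± √217)/(2×1) = (-15 ± √217)/2, with √217 ≈ 14.7309. s₁ ≈ -0.1345, s₂ ≈ -14.8655. Poles: s₁ = -0.1345, s₂ = -14.8655.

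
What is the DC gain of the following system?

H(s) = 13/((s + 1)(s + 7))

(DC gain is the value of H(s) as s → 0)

DC gain = H(0) = 13/(1 × 7) = 13/7 = 1.8571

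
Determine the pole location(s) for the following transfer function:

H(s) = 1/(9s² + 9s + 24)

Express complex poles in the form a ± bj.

Discriminant = 9² - 4×9×24 = 81 - 864 = -783 < 0, so the poles are a complex conjugate pair s = (-9 ± j√783)/(2×9). Real part = -9/(2×9) = -9/18 = -0.5; imaginary part = ±√783/(2×9) ≈ 1.5546. Poles: s = -0.5 ± 1.5546j.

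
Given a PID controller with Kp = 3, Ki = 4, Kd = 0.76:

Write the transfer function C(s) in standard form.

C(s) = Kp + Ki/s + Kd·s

Substituting values: C(s) = 3 + 4/s + 0.76s = (0.76s² + 3s + 4)/s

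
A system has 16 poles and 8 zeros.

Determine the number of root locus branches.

Root locus has n branches where n = number of poles = 16.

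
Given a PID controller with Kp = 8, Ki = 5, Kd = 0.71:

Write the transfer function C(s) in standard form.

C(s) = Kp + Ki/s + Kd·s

Substituting values: C(s) = 8 + 5/s + 0.71s = (0.71s² + 8s + 5)/s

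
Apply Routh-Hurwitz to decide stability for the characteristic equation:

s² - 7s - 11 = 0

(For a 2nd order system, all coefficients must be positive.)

Coefficients: 1, -7, -11. b=-7, c=-11 not positive, so system is unstable.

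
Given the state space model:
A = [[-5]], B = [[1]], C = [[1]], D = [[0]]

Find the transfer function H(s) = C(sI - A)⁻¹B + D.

(sI - A)⁻¹ = 1/(s + 5). H(s) = 1 × 1/(s + 5) + 0 = 1/(s + 5).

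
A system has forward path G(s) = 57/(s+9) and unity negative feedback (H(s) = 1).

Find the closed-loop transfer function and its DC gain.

T(s) = G/(1+GH) = [57/(s+9)] / [1 + 57/(s+9)] = 57/(s+9+57) = 57/(s+66). DC gain = 57/66 = 0.8636.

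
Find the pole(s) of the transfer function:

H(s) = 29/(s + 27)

Pole is where denominator = 0: s + 27 = 0, so s = -27.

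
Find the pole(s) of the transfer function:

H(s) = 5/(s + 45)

Pole is where denominator = 0: s + 45 = 0, so s = -45.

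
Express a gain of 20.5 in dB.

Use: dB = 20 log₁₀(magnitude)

dB = 20 log₁₀(20.5) = 26.2 dB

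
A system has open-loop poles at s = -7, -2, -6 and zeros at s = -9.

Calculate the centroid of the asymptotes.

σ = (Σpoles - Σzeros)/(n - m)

σ = (Σpoles - Σzeros)/(n - m) = (-15 - (-9))/(3 - 1) = -6/2 = -3.0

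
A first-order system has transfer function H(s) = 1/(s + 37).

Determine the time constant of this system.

For H(s) = 1/(s + 1/τ), the pole is at -1/τ = -37, so τ = 1/37 = 0.0270 s.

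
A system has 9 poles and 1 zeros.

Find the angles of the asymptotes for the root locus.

n - m = 9 - 1 = 8. Angles: θk = (2k + 1)·180°/8 = 22.5°, 67.5°, 112.5°, 157.5°, 202.5°, 247.5°, 292.5°, 337.5°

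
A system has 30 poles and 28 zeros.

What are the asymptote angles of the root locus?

n - m = 30 - 28 = 2. Angles: θk = (2k + 1)·180°/2 = 90°, 270°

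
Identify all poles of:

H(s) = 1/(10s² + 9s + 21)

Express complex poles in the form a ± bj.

Discriminant = 9² - 4×10×21 = 81 - 840 = -759 < 0, so the poles are a complex conjugate pair s = (-9 ± j√759)/(2×10). Real part = -9/(2×10) = -9/20 = -0.45; imaginary part = ±√759/(2×10) ≈ 1.3775. Poles: s = -0.45 ± 1.3775j.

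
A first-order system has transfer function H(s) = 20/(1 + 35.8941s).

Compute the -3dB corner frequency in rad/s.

Corner frequency = 1/τ = 1/35.8941 = 0.028 rad/s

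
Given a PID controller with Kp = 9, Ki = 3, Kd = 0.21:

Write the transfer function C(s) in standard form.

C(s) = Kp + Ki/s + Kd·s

Substituting values: C(s) = 9 + 3/s + 0.21s = (0.21s² + 9s + 3)/s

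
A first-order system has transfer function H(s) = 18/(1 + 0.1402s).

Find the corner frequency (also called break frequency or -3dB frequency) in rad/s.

Corner frequency = 1/τ = 1/0.1402 = 7.133 rad/s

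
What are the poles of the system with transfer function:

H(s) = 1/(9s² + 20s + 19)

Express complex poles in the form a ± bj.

Discriminant = 20² - 4×9×19 = 400 - 684 = -284 < 0, so the poles are a complex conjugate pair s = (-20 ± j√284)/(2×9). Real part = -20/(2×9) = -20/18 ≈ -1.1111; imaginary part = ±√284/(2×9) ≈ 0.9362. Poles: s = -1.1111 ± 0.9362j.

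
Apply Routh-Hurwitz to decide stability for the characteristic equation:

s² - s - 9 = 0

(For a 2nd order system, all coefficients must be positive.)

Coefficients: 1, -1, -9. b=-1, c=-9 not positive, so system is unstable.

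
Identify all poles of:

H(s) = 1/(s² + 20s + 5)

Discriminant = 20² - 4×1×5 = 400 - 20 = 380 > 0, so two distinct real poles. Using quadratic formula: s = (-20 ± √380)/(2×1) = (-20 ± √380)/2, with √380 ≈ 19.4936. s₁ ≈ -0.2532, s₂ ≈ -19.7468. Poles: s₁ = -0.2532, s₂ = -19.7468.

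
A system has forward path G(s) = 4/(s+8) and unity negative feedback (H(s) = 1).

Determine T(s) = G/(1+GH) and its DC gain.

T(s) = G/(1+GH) = [4/(s+8)] / [1 + 4/(s+8)] = 4/(s+8+4) = 4/(s+12). DC gain = 4/12 = 0.3333.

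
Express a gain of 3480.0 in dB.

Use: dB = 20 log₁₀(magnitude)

dB = 20 log₁₀(3480.0) = 70.8 dB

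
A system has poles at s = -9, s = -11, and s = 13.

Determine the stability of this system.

Pole(s) at s = 13 are not in the left half-plane. System is unstable.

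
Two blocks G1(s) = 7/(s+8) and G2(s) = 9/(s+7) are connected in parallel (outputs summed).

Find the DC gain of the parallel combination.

Parallel: G_eq = G1 + G2. DC gain = G1(0) + G2(0) = 7/8 + 9/7 = 0.875 + 1.2857 = 2.1607.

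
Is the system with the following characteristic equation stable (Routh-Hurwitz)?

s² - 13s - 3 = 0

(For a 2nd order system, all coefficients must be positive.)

Coefficients: 1, -13, -3. b=-13, c=-3 not positive, so system is unstable.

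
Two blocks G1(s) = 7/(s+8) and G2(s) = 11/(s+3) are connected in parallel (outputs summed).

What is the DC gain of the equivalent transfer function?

Parallel: G_eq = G1 + G2. DC gain = G1(0) + G2(0) = 7/8 + 11/3 = 0.875 + 3.6667 = 4.5417.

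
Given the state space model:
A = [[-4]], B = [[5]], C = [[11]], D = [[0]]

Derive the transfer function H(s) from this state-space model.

(sI - A)⁻¹ = 1/(s + 4). H(s) = 11 × 5/(s + 4) + 0 = 55/(s + 4).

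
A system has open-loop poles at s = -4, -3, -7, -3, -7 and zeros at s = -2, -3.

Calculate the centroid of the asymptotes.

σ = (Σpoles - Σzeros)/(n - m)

σ = (Σpoles - Σzeros)/(n - m) = (-24 - (-5))/(5 - 2) = -19/3 = -6.33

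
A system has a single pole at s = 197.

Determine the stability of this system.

Pole at s = 197 is in the right half-plane. Unstable.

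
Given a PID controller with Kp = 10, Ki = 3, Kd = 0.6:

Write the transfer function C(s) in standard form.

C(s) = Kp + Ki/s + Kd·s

Substituting values: C(s) = 10 + 3/s + 0.6s = (0.6s² + 10s + 3)/s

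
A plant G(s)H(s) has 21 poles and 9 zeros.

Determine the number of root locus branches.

Root locus has n branches where n = number of poles = 21.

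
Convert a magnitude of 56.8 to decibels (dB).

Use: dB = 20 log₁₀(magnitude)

dB = 20 log₁₀(56.8) = 35.1 dB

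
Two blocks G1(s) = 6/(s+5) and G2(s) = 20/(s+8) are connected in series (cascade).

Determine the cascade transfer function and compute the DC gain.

Series: multiply transfer functions. G_eq = 6/(s+5) × 20/(s+8) = 120/((s+5)(s+8)). DC gain = 120/(5×8) = 3.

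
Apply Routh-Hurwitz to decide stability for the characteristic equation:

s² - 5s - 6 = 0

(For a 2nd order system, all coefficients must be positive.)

Coefficients: 1, -5, -6. b=-5, c=-6 not positive, so system is unstable.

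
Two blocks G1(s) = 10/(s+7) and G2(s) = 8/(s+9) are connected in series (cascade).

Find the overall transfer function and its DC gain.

Series: multiply transfer functions. G_eq = 10/(s+7) × 8/(s+9) = 80/((s+7)(s+9)). DC gain = 80/(7×9) = 1.2698.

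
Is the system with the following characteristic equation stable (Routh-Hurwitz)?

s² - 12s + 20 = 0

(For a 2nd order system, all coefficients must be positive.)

Coefficients: 1, -12, 20. b=-12 not positive, so system is unstable.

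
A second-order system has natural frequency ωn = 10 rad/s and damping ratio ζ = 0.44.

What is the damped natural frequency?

ωd = ωn√(1 - ζ²) = 10√(1 - 0.44²) = 8.98 rad/s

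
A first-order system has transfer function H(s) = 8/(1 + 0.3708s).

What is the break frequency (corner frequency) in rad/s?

Corner frequency = 1/τ = 1/0.3708 = 2.697 rad/s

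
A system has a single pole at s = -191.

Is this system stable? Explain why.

Pole at s = -191 is in the left half-plane. Stable.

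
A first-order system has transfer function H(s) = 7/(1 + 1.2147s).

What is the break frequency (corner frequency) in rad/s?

Corner frequency = 1/τ = 1/1.2147 = 0.823 rad/s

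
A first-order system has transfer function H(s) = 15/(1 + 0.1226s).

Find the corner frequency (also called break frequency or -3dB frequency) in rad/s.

Corner frequency = 1/τ = 1/0.1226 = 8.157 rad/s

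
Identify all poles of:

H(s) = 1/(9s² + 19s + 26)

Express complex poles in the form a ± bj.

Discriminant = 19² - 4×9×26 = 361 - 936 = -575 < 0, so the poles are a complex conjugate pair s = (-19 ± j√575)/(2×9). Real part = -19/(2×9) = -19/18 ≈ -1.0556; imaginary part = ±√575/(2×9) ≈ 1.3322. Poles: s = -1.0556 ± 1.3322j.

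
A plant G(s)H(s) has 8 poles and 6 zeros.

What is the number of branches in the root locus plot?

Root locus has n branches where n = number of poles = 8.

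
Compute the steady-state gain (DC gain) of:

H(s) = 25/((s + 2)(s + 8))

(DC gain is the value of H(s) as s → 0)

DC gain = H(0) = 25/(2 × 8) = 25/16 = 1.5625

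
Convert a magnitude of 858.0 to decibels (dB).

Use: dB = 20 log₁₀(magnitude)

dB = 20 log₁₀(858.0) = 58.7 dB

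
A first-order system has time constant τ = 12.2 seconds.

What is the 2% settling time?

For first-order system, 2% settling time ≈ 4τ = 4 × 12.2 = 48.8 s.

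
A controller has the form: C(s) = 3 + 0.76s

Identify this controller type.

This is a Proportional-Derivative (PD) controller.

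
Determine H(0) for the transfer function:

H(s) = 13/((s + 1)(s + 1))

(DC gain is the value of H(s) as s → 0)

DC gain = H(0) = 13/(1 × 1) = 13/1 = 13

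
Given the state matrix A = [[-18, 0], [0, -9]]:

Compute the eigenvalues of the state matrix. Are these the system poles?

For diagonal matrix, eigenvalues are diagonal entries: λ₁ = -18, λ₂ = -9. Eigenvalues of A = system poles.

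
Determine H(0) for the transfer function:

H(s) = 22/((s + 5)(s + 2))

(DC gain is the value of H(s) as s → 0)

DC gain = H(0) = 22/(5 × 2) = 22/10 = 2.2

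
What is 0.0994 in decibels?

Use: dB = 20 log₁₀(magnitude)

dB = 20 log₁₀(0.0994) = -20.1 dB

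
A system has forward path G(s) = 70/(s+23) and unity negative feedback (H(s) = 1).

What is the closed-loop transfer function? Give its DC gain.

T(s) = G/(1+GH) = [70/(s+23)] / [1 + 70/(s+23)] = 70/(s+23+70) = 70/(s+93). DC gain = 70/93 = 0.7527.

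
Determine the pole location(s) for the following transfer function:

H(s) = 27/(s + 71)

Pole is where denominator = 0: s + 71 = 0, so s = -71.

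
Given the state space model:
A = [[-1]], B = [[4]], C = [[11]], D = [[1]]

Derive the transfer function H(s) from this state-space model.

(sI - A)⁻¹ = 1/(s + 1). H(s) = 11×4/(s + 1) + 1 = (s + 45)/(s + 1).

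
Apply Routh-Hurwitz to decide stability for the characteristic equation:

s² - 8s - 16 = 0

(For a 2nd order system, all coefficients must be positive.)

Coefficients: 1, -8, -16. b=-8, c=-16 not positive, so system is unstable.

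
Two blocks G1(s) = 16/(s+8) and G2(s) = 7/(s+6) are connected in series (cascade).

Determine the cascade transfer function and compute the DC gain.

Series: multiply transfer functions. G_eq = 16/(s+8) × 7/(s+6) = 112/((s+8)(s+6)). DC gain = 112/(8×6) = 2.3333.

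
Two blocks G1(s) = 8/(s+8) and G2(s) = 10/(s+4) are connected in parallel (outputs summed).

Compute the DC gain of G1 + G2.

Parallel: G_eq = G1 + G2. DC gain = G1(0) + G2(0) = 8/8 + 10/4 = 1 + 2.5 = 3.5.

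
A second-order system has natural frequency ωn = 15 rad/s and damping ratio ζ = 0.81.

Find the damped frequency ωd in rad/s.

ωd = ωn√(1 - ζ²) = 15√(1 - 0.81²) = 8.8 rad/s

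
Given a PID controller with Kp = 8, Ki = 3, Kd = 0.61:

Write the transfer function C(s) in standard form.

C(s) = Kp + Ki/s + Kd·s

Substituting values: C(s) = 8 + 3/s + 0.61s = (0.61s² + 8s + 3)/s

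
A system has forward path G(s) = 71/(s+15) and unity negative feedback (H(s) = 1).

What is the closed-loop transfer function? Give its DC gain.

T(s) = G/(1+GH) = [71/(s+15)] / [1 + 71/(s+15)] = 71/(s+15+71) = 71/(s+86). DC gain = 71/86 = 0.8256.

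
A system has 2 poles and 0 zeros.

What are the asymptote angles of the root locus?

n - m = 2 - 0 = 2. Angles: θk = (2k + 1)·180°/2 = 90°, 270°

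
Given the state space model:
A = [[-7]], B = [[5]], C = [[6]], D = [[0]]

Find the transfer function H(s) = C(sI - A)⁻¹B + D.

(sI - A)⁻¹ = 1/(s + 7). H(s) = 6 × 5/(s + 7) + 0 = 30/(s + 7).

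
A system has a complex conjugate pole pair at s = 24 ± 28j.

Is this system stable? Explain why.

Real part of poles is 24 (> 0, right half-plane). Unstable.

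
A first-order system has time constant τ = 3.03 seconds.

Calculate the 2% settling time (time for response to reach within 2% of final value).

For first-order system, 2% settling time ≈ 4τ = 4 × 3.03 = 12.12 s.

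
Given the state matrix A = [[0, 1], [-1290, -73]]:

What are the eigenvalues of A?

det(A - λI) = λ² - (-73)λ + 1290 = (λ - (-43))(λ - (-30)). Eigenvalues: -43, -30.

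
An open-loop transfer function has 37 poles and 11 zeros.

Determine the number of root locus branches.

Root locus has n branches where n = number of poles = 37.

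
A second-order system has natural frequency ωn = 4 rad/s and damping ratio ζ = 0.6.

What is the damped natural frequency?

ωd = ωn√(1 - ζ²) = 4√(1 - 0.6²) = 3.2 rad/s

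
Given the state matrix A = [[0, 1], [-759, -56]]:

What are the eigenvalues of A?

det(A - λI) = λ² - (-56)λ + 759 = (λ - (-33))(λ - (-23)). Eigenvalues: -33, -23.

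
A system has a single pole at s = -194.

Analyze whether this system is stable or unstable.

Pole at s = -194 is in the left half-plane. Stable.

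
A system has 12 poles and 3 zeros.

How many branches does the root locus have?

Root locus has n branches where n = number of poles = 12.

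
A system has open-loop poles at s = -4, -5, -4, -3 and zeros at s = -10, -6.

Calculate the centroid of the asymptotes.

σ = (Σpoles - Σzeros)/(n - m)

σ = (Σpoles - Σzeros)/(n - m) = (-16 - (-16))/(4 - 2) = 0/2 = 0.0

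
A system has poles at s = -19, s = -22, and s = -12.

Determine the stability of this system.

All poles are in the left half-plane. System is stable.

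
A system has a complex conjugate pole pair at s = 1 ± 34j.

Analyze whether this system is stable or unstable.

Real part of poles is 1 (> 0, right half-plane). Unstable.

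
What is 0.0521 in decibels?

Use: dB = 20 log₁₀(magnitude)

dB = 20 log₁₀(0.0521) = -25.7 dB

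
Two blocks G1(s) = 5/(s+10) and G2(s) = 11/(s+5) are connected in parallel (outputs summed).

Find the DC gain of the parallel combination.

Parallel: G_eq = G1 + G2. DC gain = G1(0) + G2(0) = 5/10 + 11/5 = 0.5 + 2.2 = 2.7.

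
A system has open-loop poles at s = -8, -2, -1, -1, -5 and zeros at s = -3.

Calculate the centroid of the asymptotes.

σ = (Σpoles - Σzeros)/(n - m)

σ = (Σpoles - Σzeros)/(n - m) = (-17 - (-3))/(5 - 1) = -14/4 = -3.5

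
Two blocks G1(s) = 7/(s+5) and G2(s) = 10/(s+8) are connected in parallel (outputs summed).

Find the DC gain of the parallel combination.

Parallel: G_eq = G1 + G2. DC gain = G1(0) + G2(0) = 7/5 + 10/8 = 1.4 + 1.25 = 2.65.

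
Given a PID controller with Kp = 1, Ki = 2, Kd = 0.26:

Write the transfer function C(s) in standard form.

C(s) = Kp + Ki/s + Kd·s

Substituting values: C(s) = 1 + 2/s + 0.26s = (0.26s² + s + 2)/s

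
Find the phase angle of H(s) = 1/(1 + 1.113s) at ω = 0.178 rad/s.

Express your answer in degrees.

Phase = -arctan(ωτ) = -arctan(0.178 × 1.113) = -11.2°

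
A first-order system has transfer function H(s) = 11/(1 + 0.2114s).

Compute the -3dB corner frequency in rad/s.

Corner frequency = 1/τ = 1/0.2114 = 4.73 rad/s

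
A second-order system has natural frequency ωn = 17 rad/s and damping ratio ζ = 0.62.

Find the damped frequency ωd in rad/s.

ωd = ωn√(1 - ζ²) = 17√(1 - 0.62²) = 13.34 rad/s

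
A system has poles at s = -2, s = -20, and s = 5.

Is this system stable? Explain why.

Pole(s) at s = 5 are not in the left half-plane. System is unstable.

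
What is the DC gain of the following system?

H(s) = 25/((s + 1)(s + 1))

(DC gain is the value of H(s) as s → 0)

DC gain = H(0) = 25/(1 × 1) = 25/1 = 25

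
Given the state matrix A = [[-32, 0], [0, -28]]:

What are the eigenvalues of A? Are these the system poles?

For diagonal matrix, eigenvalues are diagonal entries: λ₁ = -32, λ₂ = -28. Eigenvalues of A = system poles.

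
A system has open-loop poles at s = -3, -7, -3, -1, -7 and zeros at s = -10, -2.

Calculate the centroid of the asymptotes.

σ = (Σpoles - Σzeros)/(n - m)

σ = (Σpoles - Σzeros)/(n - m) = (-21 - (-12))/(5 - 2) = -9/3 = -3.0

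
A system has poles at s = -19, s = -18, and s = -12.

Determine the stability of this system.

All poles are in the left half-plane. System is stable.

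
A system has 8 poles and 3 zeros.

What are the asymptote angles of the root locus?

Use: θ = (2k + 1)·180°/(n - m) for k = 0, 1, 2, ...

n - m = 8 - 3 = 5. Angles: θk = (2k + 1)·180°/5 = 36°, 108°, 180°, 252°, 324°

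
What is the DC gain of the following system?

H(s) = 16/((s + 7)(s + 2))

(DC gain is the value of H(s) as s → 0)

DC gain = H(0) = 16/(7 × 2) = 16/14 = 1.1429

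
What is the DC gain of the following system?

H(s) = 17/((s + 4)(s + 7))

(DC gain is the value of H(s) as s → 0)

DC gain = H(0) = 17/(4 × 7) = 17/28 = 0.6071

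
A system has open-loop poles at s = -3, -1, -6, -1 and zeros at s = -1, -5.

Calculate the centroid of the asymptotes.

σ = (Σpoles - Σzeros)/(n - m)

σ = (Σpoles - Σzeros)/(n - m) = (-11 - (-6))/(4 - 2) = -5/2 = -2.5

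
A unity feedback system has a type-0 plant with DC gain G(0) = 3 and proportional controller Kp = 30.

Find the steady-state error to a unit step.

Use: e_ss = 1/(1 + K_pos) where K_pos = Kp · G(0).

K_pos = Kp · G(0) = 30 × 3 = 90. e_ss = 1/(1 + 90) = 0.0110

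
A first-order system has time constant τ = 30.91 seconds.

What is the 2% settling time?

For first-order system, 2% settling time ≈ 4τ = 4 × 30.91 = 123.64 s.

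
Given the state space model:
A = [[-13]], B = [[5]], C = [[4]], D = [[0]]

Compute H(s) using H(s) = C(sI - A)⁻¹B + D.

(sI - A)⁻¹ = 1/(s + 13). H(s) = 4 × 5/(s + 13) + 0 = 20/(s + 13).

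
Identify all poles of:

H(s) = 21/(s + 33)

Pole is where denominator = 0: s + 33 = 0, so s = -33.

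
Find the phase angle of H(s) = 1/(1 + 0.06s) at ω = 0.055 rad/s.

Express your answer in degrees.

Phase = -arctan(ωτ) = -arctan(0.055 × 0.06) = -0.2°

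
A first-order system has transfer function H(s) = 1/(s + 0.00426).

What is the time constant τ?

For H(s) = 1/(s + 1/τ), the pole is at -1/τ = -0.00426, so τ = 1/0.00426 = 234.7 s.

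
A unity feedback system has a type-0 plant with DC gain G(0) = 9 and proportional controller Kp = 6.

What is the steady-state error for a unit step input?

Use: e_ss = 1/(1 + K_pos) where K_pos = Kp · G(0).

K_pos = Kp · G(0) = 6 × 9 = 54. e_ss = 1/(1 + 54) = 0.0182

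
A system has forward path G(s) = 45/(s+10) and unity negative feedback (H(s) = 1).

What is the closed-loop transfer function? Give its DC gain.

T(s) = G/(1+GH) = [45/(s+10)] / [1 + 45/(s+10)] = 45/(s+10+45) = 45/(s+55). DC gain = 45/55 = 0.8182.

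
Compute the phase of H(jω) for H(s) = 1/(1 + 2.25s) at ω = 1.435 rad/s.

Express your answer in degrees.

Phase = -arctan(ωτ) = -arctan(1.435 × 2.25) = -72.8°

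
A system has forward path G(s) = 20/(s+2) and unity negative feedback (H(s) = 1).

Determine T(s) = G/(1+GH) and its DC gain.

T(s) = G/(1+GH) = [20/(s+2)] / [1 + 20/(s+2)] = 20/(s+2+20) = 20/(s+22). DC gain = 20/22 = 0.9091.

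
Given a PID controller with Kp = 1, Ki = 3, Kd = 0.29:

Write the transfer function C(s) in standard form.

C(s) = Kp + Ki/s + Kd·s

Substituting values: C(s) = 1 + 3/s + 0.29s = (0.29s² + s + 3)/s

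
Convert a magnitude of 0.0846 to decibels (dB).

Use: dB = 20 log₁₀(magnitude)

dB = 20 log₁₀(0.0846) = -21.5 dB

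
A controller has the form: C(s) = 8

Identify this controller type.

This is a Proportional (P) controller.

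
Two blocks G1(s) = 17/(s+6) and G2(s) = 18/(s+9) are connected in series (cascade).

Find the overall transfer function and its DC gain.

Series: multiply transfer functions. G_eq = 17/(s+6) × 18/(s+9) = 306/((s+6)(s+9)). DC gain = 306/(6×9) = 5.6667.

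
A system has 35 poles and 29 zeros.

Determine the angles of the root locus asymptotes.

n - m = 35 - 29 = 6. Angles: θk = (2k + 1)·180°/6 = 30°, 90°, 150°, 210°, 270°, 330°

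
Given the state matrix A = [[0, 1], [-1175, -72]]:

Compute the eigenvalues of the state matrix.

det(A - λI) = λ² - (-72)λ + 1175 = (λ - (-25))(λ - (-47)). Eigenvalues: -25, -47.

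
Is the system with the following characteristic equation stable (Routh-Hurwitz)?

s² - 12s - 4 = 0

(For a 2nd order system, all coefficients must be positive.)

Coefficients: 1, -12, -4. b=-12, c=-4 not positive, so system is unstable.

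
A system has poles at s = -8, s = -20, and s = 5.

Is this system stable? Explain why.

Pole(s) at s = 5 are not in the left half-plane. System is unstable.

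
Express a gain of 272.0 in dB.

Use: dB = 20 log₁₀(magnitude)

dB = 20 log₁₀(272.0) = 48.7 dB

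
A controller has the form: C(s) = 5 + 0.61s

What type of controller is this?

This is a Proportional-Derivative (PD) controller.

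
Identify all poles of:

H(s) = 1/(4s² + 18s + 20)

Discriminant = 18² - 4×4×20 = 324 - 320 = 4 > 0, so two distinct real poles. Using quadratic formula: s = (-18 ± √4)/(2×4) = (-18 ± √4)/8, with √4 = 2. s₁ = -16/8 = -2, s₂ = -20/8 = -2.5. Poles: s₁ = -2, s₂ = -2.5.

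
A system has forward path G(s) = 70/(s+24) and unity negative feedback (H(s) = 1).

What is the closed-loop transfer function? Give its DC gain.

T(s) = G/(1+GH) = [70/(s+24)] / [1 + 70/(s+24)] = 70/(s+24+70) = 70/(s+94). DC gain = 70/94 = 0.7447.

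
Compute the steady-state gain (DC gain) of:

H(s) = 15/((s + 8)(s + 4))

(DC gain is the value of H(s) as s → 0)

DC gain = H(0) = 15/(8 × 4) = 15/32 = 0.46875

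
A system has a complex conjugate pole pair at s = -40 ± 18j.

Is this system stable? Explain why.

Real part of poles is -40 (< 0, left half-plane). Stable.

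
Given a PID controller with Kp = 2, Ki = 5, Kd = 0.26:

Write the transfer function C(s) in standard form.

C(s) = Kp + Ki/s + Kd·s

Substituting values: C(s) = 2 + 5/s + 0.26s = (0.26s² + 2s + 5)/s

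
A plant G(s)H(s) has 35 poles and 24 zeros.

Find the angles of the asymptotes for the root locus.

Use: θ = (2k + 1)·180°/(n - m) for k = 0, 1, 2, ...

n - m = 35 - 24 = 11. Angles: θk = (2k + 1)·180°/11 = 16.36°, 49.09°, 81.82°, 114.55°, 147.27°, 180°, 212.73°, 245.45°, 278.18°, 310.91°, 343.64°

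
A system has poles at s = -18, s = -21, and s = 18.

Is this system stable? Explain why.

Pole(s) at s = 18 are not in the left half-plane. System is unstable.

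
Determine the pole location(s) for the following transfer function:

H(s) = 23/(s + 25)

Pole is where denominator = 0: s + 25 = 0, so s = -25.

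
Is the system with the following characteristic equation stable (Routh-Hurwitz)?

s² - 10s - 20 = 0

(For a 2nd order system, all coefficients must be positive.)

Coefficients: 1, -10, -20. b=-10, c=-20 not positive, so system is unstable.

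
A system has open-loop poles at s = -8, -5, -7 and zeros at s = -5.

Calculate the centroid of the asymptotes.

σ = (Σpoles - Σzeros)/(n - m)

σ = (Σpoles - Σzeros)/(n - m) = (-20 - (-5))/(3 - 1) = -15/2 = -7.5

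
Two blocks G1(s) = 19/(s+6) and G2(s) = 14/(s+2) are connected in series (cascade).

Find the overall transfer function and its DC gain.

Series: multiply transfer functions. G_eq = 19/(s+6) × 14/(s+2) = 266/((s+6)(s+2)). DC gain = 266/(6×2) = 22.1667.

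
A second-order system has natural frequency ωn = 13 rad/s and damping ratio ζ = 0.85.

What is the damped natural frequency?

ωd = ωn√(1 - ζ²) = 13√(1 - 0.85²) = 6.85 rad/s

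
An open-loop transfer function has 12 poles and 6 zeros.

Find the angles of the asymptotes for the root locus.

n - m = 12 - 6 = 6. Angles: θk = (2k + 1)·180°/6 = 30°, 90°, 150°, 210°, 270°, 330°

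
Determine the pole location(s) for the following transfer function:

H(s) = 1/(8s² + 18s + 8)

Discriminant = 18² - 4×8×8 = 324 - 256 = 68 > 0, so two distinct real poles. Using quadratic formula: s = (-18 ± √68)/(2×8) = (-18 ± √68)/16, with √68 ≈ 8.2462. s₁ ≈ -0.6096, s₂ ≈ -1.6404. Poles: s₁ = -0.6096, s₂ = -1.6404.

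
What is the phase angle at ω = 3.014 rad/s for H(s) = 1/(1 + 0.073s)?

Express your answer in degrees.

Phase = -arctan(ωτ) = -arctan(3.014 × 0.073) = -12.4°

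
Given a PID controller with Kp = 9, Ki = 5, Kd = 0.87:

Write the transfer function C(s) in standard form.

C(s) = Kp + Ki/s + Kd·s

Substituting values: C(s) = 9 + 5/s + 0.87s = (0.87s² + 9s + 5)/s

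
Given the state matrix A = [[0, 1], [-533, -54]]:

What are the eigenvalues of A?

det(A - λI) = λ² - (-54)λ + 533 = (λ - (-41))(λ - (-13)). Eigenvalues: -41, -13.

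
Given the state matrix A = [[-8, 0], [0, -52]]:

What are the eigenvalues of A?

For diagonal matrix, eigenvalues are diagonal entries: λ₁ = -8, λ₂ = -52.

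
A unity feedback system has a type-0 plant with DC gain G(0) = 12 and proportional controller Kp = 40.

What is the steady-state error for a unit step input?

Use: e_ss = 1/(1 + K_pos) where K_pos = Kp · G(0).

K_pos = Kp · G(0) = 40 × 12 = 480. e_ss = 1/(1 + 480) = 0.0021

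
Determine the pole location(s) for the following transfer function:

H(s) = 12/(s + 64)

Pole is where denominator = 0: s + 64 = 0, so s = -64.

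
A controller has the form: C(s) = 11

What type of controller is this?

This is a Proportional (P) controller.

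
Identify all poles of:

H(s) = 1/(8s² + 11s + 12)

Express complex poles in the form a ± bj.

Discriminant = 11² - 4×8×12 = 121 - 384 = -263 < 0, so the poles are a complex conjugate pair s = (-11 ± j√263)/(2×8). Real part = -11/(2×8) = -11/16 = -0.6875; imaginary part = ±√263/(2×8) ≈ 1.0136. Poles: s = -0.6875 ± 1.0136j.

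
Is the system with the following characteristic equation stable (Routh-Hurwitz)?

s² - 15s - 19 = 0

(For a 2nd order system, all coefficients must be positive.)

Coefficients: 1, -15, -19. b=-15, c=-19 not positive, so system is unstable.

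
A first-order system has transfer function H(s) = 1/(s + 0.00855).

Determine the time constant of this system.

For H(s) = 1/(s + 1/τ), the pole is at -1/τ = -0.00855, so τ = 1/0.00855 = 117 s.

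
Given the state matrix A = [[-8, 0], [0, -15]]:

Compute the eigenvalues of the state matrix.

For diagonal matrix, eigenvalues are diagonal entries: λ₁ = -8, λ₂ = -15.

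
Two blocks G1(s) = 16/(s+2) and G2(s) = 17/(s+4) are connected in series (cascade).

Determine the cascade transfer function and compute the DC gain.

Series: multiply transfer functions. G_eq = 16/(s+2) × 17/(s+4) = 272/((s+2)(s+4)). DC gain = 272/(2×4) = 34.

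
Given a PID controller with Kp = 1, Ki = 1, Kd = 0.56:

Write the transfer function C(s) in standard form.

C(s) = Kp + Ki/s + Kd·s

Substituting values: C(s) = 1 + 1/s + 0.56s = (0.56s² + s + 1)/s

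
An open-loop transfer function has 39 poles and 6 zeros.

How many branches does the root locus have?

Root locus has n branches where n = number of poles = 39.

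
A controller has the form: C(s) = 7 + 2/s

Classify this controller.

This is a Proportional-Integral (PI) controller.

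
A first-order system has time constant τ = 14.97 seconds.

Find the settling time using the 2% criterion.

For first-order system, 2% settling time ≈ 4τ = 4 × 14.97 = 59.88 s.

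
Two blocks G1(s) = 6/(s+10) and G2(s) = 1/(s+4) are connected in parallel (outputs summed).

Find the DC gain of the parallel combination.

Parallel: G_eq = G1 + G2. DC gain = G1(0) + G2(0) = 6/10 + 1/4 = 0.6 + 0.25 = 0.85.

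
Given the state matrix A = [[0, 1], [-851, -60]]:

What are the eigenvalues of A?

det(A - λI) = λ² - (-60)λ + 851 = (λ - (-37))(λ - (-23)). Eigenvalues: -37, -23.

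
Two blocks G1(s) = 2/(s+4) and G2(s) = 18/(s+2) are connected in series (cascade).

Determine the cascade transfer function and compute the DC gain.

Series: multiply transfer functions. G_eq = 2/(s+4) × 18/(s+2) = 36/((s+4)(s+2)). DC gain = 36/(4×2) = 4.5.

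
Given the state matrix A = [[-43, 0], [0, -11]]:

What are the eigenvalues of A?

For diagonal matrix, eigenvalues are diagonal entries: λ₁ = -43, λ₂ = -11.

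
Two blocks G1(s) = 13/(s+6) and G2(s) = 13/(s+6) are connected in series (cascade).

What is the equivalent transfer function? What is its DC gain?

Series: multiply transfer functions. G_eq = 13/(s+6) × 13/(s+6) = 169/((s+6)(s+6)). DC gain = 169/(6×6) = 4.6944.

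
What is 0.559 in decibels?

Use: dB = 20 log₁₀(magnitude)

dB = 20 log₁₀(0.559) = -5.1 dB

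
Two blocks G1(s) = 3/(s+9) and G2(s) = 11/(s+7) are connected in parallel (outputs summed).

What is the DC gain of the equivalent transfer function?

Parallel: G_eq = G1 + G2. DC gain = G1(0) + G2(0) = 3/9 + 11/7 = 0.3333 + 1.5714 = 1.9048.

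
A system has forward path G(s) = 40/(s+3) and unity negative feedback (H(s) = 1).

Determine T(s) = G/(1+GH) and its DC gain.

T(s) = G/(1+GH) = [40/(s+3)] / [1 + 40/(s+3)] = 40/(s+3+40) = 40/(s+43). DC gain = 40/43 = 0.9302.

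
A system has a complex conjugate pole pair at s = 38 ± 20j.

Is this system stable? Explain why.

Real part of poles is 38 (> 0, right half-plane). Unstable.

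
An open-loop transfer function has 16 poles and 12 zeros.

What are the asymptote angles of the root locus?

n - m = 16 - 12 = 4. Angles: θk = (2k + 1)·180°/4 = 45°, 135°, 225°, 315°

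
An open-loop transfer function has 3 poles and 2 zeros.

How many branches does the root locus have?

Root locus has n branches where n = number of poles = 3.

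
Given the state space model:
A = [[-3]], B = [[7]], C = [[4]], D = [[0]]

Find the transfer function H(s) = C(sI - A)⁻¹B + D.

(sI - A)⁻¹ = 1/(s + 3). H(s) = 4 × 7/(s + 3) + 0 = 28/(s + 3).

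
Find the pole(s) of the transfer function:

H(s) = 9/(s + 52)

Pole is where denominator = 0: s + 52 = 0, so s = -52.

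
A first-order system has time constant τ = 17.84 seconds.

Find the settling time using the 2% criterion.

For first-order system, 2% settling time ≈ 4τ = 4 × 17.84 = 71.36 s.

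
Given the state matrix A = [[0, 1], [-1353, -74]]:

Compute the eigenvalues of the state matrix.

det(A - λI) = λ² - (-74)λ + 1353 = (λ - (-41))(λ - (-33)). Eigenvalues: -41, -33.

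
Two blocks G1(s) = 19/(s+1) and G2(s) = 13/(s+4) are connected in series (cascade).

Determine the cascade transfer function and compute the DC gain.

Series: multiply transfer functions. G_eq = 19/(s+1) × 13/(s+4) = 247/((s+1)(s+4)). DC gain = 247/(1×4) = 61.75.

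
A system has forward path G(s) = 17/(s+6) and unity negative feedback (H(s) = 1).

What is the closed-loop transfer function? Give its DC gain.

T(s) = G/(1+GH) = [17/(s+6)] / [1 + 17/(s+6)] = 17/(s+6+17) = 17/(s+23). DC gain = 17/23 = 0.7391.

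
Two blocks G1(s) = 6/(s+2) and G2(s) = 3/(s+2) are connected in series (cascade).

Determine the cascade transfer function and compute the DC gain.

Series: multiply transfer functions. G_eq = 6/(s+2) × 3/(s+2) = 18/((s+2)(s+2)). DC gain = 18/(2×2) = 4.5.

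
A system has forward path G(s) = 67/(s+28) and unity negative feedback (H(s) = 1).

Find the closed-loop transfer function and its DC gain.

T(s) = G/(1+GH) = [67/(s+28)] / [1 + 67/(s+28)] = 67/(s+28+67) = 67/(s+95). DC gain = 67/95 = 0.7053.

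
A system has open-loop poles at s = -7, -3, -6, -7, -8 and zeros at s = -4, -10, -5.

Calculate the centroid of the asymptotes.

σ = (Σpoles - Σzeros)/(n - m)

σ = (Σpoles - Σzeros)/(n - m) = (-31 - (-19))/(5 - 3) = -12/2 = -6.0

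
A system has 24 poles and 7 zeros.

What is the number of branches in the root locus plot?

Root locus has n branches where n = number of poles = 24.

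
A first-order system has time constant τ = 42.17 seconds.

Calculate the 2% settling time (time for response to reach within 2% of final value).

For first-order system, 2% settling time ≈ 4τ = 4 × 42.17 = 168.68 s.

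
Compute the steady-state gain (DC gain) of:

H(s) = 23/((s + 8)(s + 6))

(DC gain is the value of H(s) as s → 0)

DC gain = H(0) = 23/(8 × 6) = 23/48 = 0.4792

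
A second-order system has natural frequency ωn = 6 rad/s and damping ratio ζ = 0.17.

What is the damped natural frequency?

ωd = ωn√(1 - ζ²) = 6√(1 - 0.17²) = 5.91 rad/s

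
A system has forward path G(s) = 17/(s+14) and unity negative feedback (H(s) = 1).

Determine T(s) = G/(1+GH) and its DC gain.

T(s) = G/(1+GH) = [17/(s+14)] / [1 + 17/(s+14)] = 17/(s+14+17) = 17/(s+31). DC gain = 17/31 = 0.5484.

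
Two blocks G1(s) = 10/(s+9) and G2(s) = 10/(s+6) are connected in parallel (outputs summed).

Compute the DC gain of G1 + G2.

Parallel: G_eq = G1 + G2. DC gain = G1(0) + G2(0) = 10/9 + 10/6 = 1.1111 + 1.6667 = 2.7778.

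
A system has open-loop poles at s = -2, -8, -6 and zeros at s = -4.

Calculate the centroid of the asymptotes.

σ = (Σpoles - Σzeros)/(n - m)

σ = (Σpoles - Σzeros)/(n - m) = (-16 - (-4))/(3 - 1) = -12/2 = -6.0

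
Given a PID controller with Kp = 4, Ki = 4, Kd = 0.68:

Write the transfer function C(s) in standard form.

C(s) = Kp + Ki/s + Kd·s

Substituting values: C(s) = 4 + 4/s + 0.68s = (0.68s² + 4s + 4)/s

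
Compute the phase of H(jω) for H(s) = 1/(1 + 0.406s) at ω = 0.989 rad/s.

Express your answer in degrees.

Phase = -arctan(ωτ) = -arctan(0.989 × 0.406) = -21.9°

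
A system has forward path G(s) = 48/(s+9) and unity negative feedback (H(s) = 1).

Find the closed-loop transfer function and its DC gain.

T(s) = G/(1+GH) = [48/(s+9)] / [1 + 48/(s+9)] = 48/(s+9+48) = 48/(s+57). DC gain = 48/57 = 0.8421.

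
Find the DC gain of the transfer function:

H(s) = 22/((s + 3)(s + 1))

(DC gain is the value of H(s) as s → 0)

DC gain = H(0) = 22/(3 × 1) = 22/3 = 7.3333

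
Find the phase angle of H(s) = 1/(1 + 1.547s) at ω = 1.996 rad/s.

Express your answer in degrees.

Phase = -arctan(ωτ) = -arctan(1.996 × 1.547) = -72.1°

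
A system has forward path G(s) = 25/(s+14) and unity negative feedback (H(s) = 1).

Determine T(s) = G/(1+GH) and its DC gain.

T(s) = G/(1+GH) = [25/(s+14)] / [1 + 25/(s+14)] = 25/(s+14+25) = 25/(s+39). DC gain = 25/39 = 0.6410.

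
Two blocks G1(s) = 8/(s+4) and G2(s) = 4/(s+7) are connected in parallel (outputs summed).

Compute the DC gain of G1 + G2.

Parallel: G_eq = G1 + G2. DC gain = G1(0) + G2(0) = 8/4 + 4/7 = 2 + 0.5714 = 2.5714.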